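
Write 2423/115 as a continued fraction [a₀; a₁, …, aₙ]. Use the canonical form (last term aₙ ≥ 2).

2423 = 21·115 + 8
115 = 14·8 + 3
8 = 2·3 + 2
3 = 1·2 + 1
2 = 2·1 + 0  (stop)
So 2423/115 = [21; 14, 2, 1, 2].

[21; 14, 2, 1, 2]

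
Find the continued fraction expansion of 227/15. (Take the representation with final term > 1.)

[15; 7, 2]

227 = 15*15 + 2
15 = 7*2 + 1
2 = 2*1 + 0  (stop)
So 227/15 = [15; 7, 2].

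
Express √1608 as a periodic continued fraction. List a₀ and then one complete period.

a₀ = ⌊√1608⌋ = 40.

[40; 10, 80]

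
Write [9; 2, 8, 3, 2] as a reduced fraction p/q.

Using pₖ = aₖpₖ₋₁ + pₖ₋₂ and qₖ = aₖqₖ₋₁ + qₖ₋₂:
  k=0: a=9, p=9, q=1
  k=1: a=2, p=19, q=2
  k=2: a=8, p=161, q=17
  k=3: a=3, p=502, q=53
  k=4: a=2, p=1165, q=123

1165/123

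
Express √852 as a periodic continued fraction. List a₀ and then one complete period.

a₀ = ⌊√852⌋ = 29.
With m₀=0, d₀=1 and mₖ₊₁ = dₖaₖ − mₖ, dₖ₊₁ = (n − mₖ₊₁²)/dₖ, aₖ₊₁ = ⌊(a₀+mₖ₊₁)/dₖ₊₁⌋:
  k=1: m=29, d=11, a=5
  k=2: m=26, d=16, a=3
  k=3: m=22, d=23, a=2
  k=4: m=24, d=12, a=4
  k=5: m=24, d=23, a=2
  k=6: m=22, d=16, a=3
  k=7: m=26, d=11, a=5
  k=8: m=29, d=1, a=58
d=1 and a=2a₀=58 at k=8, so the next step gives (m, d) = (29, 11) again — its k=1 value — and the period has length 8.

[29; 5, 3, 2, 4, 2, 3, 5, 58]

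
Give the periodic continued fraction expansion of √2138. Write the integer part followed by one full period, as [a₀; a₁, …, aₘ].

a₀ = ⌊√2138⌋ = 46.
With m₀=0, d₀=1 and mₖ₊₁ = dₖaₖ − mₖ, dₖ₊₁ = (n − mₖ₊₁²)/dₖ, aₖ₊₁ = ⌊(a₀+mₖ₊₁)/dₖ₊₁⌋:
  k=1: m=46, d=22, a=4
  k=2: m=42, d=17, a=5
  k=3: m=43, d=17, a=5
  k=4: m=42, d=22, a=4
  k=5: m=46, d=1, a=92
d=1 and a=2a₀=92 at k=5, so the next step gives (m, d) = (46, 22) again — its k=1 value — and the period has length 5.

[46; 4, 5, 5, 4, 92]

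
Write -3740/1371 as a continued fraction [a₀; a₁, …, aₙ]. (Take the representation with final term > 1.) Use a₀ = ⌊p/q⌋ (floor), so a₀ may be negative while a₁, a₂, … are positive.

[-3; 3, 1, 2, 12, 10]

-3740 = -3×1371 + 373
1371 = 3×373 + 252
373 = 1×252 + 121
252 = 2×121 + 10
121 = 12×10 + 1
10 = 10×1 + 0  (stop)
So -3740/1371 = [-3; 3, 1, 2, 12, 10].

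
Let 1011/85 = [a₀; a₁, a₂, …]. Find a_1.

1011 = 11·85 + 76   →  a_0 = 11
85 = 1·76 + 9   →  a_1 = 1

1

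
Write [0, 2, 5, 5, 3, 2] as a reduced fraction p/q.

Using pₖ = aₖpₖ₋₁ + pₖ₋₂ and qₖ = aₖqₖ₋₁ + qₖ₋₂:
  k=0: a=0, p=0, q=1
  k=1: a=2, p=1, q=2
  k=2: a=5, p=5, q=11
  k=3: a=5, p=26, q=57
  k=4: a=3, p=83, q=182
  k=5: a=2, p=192, q=421

192/421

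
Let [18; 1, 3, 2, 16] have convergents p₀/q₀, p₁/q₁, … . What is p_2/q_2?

75/4

Using pₖ = aₖpₖ₋₁ + pₖ₋₂, qₖ = aₖqₖ₋₁ + qₖ₋₂ (with p₋₁=1, p₋₂=0, q₋₁=0, q₋₂=1):
  k=0: a=18, p=18, q=1
  k=1: a=1, p=19, q=1
  k=2: a=3, p=75, q=4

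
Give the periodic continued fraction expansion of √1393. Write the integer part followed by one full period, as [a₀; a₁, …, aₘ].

a₀ = ⌊√1393⌋ = 37.
With m₀=0, d₀=1 and mₖ₊₁ = dₖaₖ − mₖ, dₖ₊₁ = (n − mₖ₊₁²)/dₖ, aₖ₊₁ = ⌊(a₀+mₖ₊₁)/dₖ₊₁⌋:
  k=1: m=37, d=24, a=3
  k=2: m=35, d=7, a=10
  k=3: m=35, d=24, a=3
  k=4: m=37, d=1, a=74
d=1 and a=2a₀=74 at k=4, so the next step gives (m, d) = (37, 24) again — its k=1 value — and the period has length 4.

[37; 3, 10, 3, 74]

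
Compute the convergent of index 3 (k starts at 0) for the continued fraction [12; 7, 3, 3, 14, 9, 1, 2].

886/73

Using pₖ = aₖpₖ₋₁ + pₖ₋₂, qₖ = aₖqₖ₋₁ + qₖ₋₂ (with p₋₁=1, p₋₂=0, q₋₁=0, q₋₂=1):
  k=0: a=12, p=12, q=1
  k=1: a=7, p=85, q=7
  k=2: a=3, p=267, q=22
  k=3: a=3, p=886, q=73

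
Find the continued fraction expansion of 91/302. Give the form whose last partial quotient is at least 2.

[0; 3, 3, 7, 4]

91 = 0×302 + 91
302 = 3×91 + 29
91 = 3×29 + 4
29 = 7×4 + 1
4 = 4×1 + 0  (stop)
So 91/302 = [0; 3, 3, 7, 4].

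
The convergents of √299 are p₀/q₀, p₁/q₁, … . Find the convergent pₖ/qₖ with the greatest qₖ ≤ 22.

121/7

√299 = [17; 3, 2, 3, 34, …] (period length 4).
Convergents:
  p_0/q_0 = 17/1
  p_1/q_1 = 52/3
  p_2/q_2 = 121/7
  p_3/q_3 = 415/24
q_2 = 7 ≤ 22 < 24 = q_3, so the answer is 121/7.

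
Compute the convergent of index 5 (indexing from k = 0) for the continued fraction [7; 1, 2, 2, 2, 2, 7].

316/41

Using pₖ = aₖpₖ₋₁ + pₖ₋₂, qₖ = aₖqₖ₋₁ + qₖ₋₂ (with p₋₁=1, p₋₂=0, q₋₁=0, q₋₂=1):
  k=0: a=7, p=7, q=1
  k=1: a=1, p=8, q=1
  k=2: a=2, p=23, q=3
  k=3: a=2, p=54, q=7
  k=4: a=2, p=131, q=17
  k=5: a=2, p=316, q=41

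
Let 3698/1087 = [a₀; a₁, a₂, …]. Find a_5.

3698 = 3·1087 + 437   →  a_0 = 3
1087 = 2·437 + 213   →  a_1 = 2
437 = 2·213 + 11   →  a_2 = 2
213 = 19·11 + 4   →  a_3 = 19
11 = 2·4 + 3   →  a_4 = 2
4 = 1·3 + 1   →  a_5 = 1

1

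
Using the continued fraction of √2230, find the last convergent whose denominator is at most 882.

√2230 = [47; 4, 2, 18, 2, 4, 94, …] (period length 6).
Convergents:
  p_0/q_0 = 47/1
  p_1/q_1 = 189/4
  p_2/q_2 = 425/9
  p_3/q_3 = 7839/166
  p_4/q_4 = 16103/341
  p_5/q_5 = 72251/1530
q_4 = 341 ≤ 882 < 1530 = q_5, so the answer is 16103/341.

16103/341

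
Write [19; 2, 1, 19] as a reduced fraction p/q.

Fold from the inside: start with 19/1.
  1 + 1/19 = 20/19
  2 + 19/20 = 59/20
  19 + 20/59 = 1141/59

1141/59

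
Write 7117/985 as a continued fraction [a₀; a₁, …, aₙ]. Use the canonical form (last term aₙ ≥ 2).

[7; 4, 2, 3, 2, 6, 2]

7117 = 7×985 + 222
985 = 4×222 + 97
222 = 2×97 + 28
97 = 3×28 + 13
28 = 2×13 + 2
13 = 6×2 + 1
2 = 2×1 + 0  (stop)
So 7117/985 = [7; 4, 2, 3, 2, 6, 2].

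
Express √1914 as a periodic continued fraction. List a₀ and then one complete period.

a₀ = ⌊√1914⌋ = 43.

[43; 1, 2, 1, 86]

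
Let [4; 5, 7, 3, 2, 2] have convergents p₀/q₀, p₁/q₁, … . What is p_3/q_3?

474/113

Using pₖ = aₖpₖ₋₁ + pₖ₋₂, qₖ = aₖqₖ₋₁ + qₖ₋₂ (with p₋₁=1, p₋₂=0, q₋₁=0, q₋₂=1):
  k=0: a=4, p=4, q=1
  k=1: a=5, p=21, q=5
  k=2: a=7, p=151, q=36
  k=3: a=3, p=474, q=113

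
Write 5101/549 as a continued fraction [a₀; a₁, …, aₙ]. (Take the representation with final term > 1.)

5101 = 9×549 + 160
549 = 3×160 + 69
160 = 2×69 + 22
69 = 3×22 + 3
22 = 7×3 + 1
3 = 3×1 + 0  (stop)
So 5101/549 = [9; 3, 2, 3, 7, 3].

[9; 3, 2, 3, 7, 3]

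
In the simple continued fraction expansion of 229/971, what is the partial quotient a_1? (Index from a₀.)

4

229 = 0·971 + 229   →  a_0 = 0
971 = 4·229 + 55   →  a_1 = 4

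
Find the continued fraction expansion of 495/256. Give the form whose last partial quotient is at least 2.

495 = 1*256 + 239
256 = 1*239 + 17
239 = 14*17 + 1
17 = 17*1 + 0  (stop)
So 495/256 = [1; 1, 14, 17].

[1; 1, 14, 17]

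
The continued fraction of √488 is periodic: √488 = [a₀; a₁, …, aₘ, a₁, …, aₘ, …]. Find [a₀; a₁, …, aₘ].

[22; 11, 44]

a₀ = ⌊√488⌋ = 22.
With m₀=0, d₀=1 and mₖ₊₁ = dₖaₖ − mₖ, dₖ₊₁ = (n − mₖ₊₁²)/dₖ, aₖ₊₁ = ⌊(a₀+mₖ₊₁)/dₖ₊₁⌋:
  k=1: m=22, d=4, a=11
  k=2: m=22, d=1, a=44
d=1 and a=2a₀=44 at k=2, so the next step gives (m, d) = (22, 4) again — its k=1 value — and the period has length 2.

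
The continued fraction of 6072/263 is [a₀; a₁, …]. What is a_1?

11

6072 = 23·263 + 23   →  a_0 = 23
263 = 11·23 + 10   →  a_1 = 11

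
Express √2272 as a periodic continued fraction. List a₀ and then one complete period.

[47; 1, 1, 1, 94]

a₀ = ⌊√2272⌋ = 47.
With m₀=0, d₀=1 and mₖ₊₁ = dₖaₖ − mₖ, dₖ₊₁ = (n − mₖ₊₁²)/dₖ, aₖ₊₁ = ⌊(a₀+mₖ₊₁)/dₖ₊₁⌋:
  k=1: m=47, d=63, a=1
  k=2: m=16, d=32, a=1
  k=3: m=16, d=63, a=1
  k=4: m=47, d=1, a=94
d=1 and a=2a₀=94 at k=4, so the next step gives (m, d) = (47, 63) again — its k=1 value — and the period has length 4.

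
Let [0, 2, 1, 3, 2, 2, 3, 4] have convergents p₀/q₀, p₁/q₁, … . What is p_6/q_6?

75/208

Using pₖ = aₖpₖ₋₁ + pₖ₋₂, qₖ = aₖqₖ₋₁ + qₖ₋₂ (with p₋₁=1, p₋₂=0, q₋₁=0, q₋₂=1):
  k=0: a=0, p=0, q=1
  k=1: a=2, p=1, q=2
  k=2: a=1, p=1, q=3
  k=3: a=3, p=4, q=11
  k=4: a=2, p=9, q=25
  k=5: a=2, p=22, q=61
  k=6: a=3, p=75, q=208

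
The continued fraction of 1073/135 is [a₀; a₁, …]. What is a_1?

1073 = 7·135 + 128   →  a_0 = 7
135 = 1·128 + 7   →  a_1 = 1

1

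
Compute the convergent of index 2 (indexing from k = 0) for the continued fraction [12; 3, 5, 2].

Using pₖ = aₖpₖ₋₁ + pₖ₋₂, qₖ = aₖqₖ₋₁ + qₖ₋₂ (with p₋₁=1, p₋₂=0, q₋₁=0, q₋₂=1):
  k=0: a=12, p=12, q=1
  k=1: a=3, p=37, q=3
  k=2: a=5, p=197, q=16

197/16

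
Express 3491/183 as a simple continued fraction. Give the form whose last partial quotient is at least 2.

3491 = 19×183 + 14
183 = 13×14 + 1
14 = 14×1 + 0  (stop)
So 3491/183 = [19; 13, 14].

[19; 13, 14]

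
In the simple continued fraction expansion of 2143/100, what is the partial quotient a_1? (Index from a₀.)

2143 = 21·100 + 43   →  a_0 = 21
100 = 2·43 + 14   →  a_1 = 2

2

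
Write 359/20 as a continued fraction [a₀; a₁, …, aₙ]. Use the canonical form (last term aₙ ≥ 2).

[17; 1, 19]

359 = 17×20 + 19
20 = 1×19 + 1
19 = 19×1 + 0  (stop)
So 359/20 = [17; 1, 19].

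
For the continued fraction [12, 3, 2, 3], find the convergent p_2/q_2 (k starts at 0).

86/7

Using pₖ = aₖpₖ₋₁ + pₖ₋₂, qₖ = aₖqₖ₋₁ + qₖ₋₂ (with p₋₁=1, p₋₂=0, q₋₁=0, q₋₂=1):
  k=0: a=12, p=12, q=1
  k=1: a=3, p=37, q=3
  k=2: a=2, p=86, q=7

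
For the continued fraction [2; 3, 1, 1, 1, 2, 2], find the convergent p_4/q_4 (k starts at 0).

25/11

Using pₖ = aₖpₖ₋₁ + pₖ₋₂, qₖ = aₖqₖ₋₁ + qₖ₋₂ (with p₋₁=1, p₋₂=0, q₋₁=0, q₋₂=1):
  k=0: a=2, p=2, q=1
  k=1: a=3, p=7, q=3
  k=2: a=1, p=9, q=4
  k=3: a=1, p=16, q=7
  k=4: a=1, p=25, q=11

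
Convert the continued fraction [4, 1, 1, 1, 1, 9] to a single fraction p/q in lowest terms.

Fold from the inside: start with 9/1.
  1 + 1/9 = 10/9
  1 + 9/10 = 19/10
  1 + 10/19 = 29/19
  1 + 19/29 = 48/29
  4 + 29/48 = 221/48

221/48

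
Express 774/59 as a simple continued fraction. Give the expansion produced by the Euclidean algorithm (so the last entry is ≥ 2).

[13; 8, 2, 3]

774 = 13·59 + 7
59 = 8·7 + 3
7 = 2·3 + 1
3 = 3·1 + 0  (stop)
So 774/59 = [13; 8, 2, 3].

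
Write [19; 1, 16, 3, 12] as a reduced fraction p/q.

Fold from the inside: start with 12/1.
  3 + 1/12 = 37/12
  16 + 12/37 = 604/37
  1 + 37/604 = 641/604
  19 + 604/641 = 12783/641

12783/641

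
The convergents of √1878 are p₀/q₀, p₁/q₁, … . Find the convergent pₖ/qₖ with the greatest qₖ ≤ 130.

5547/128

√1878 = [43; 2, 1, 42, 1, 2, 86, …] (period length 6).
Convergents:
  p_0/q_0 = 43/1
  p_1/q_1 = 87/2
  p_2/q_2 = 130/3
  p_3/q_3 = 5547/128
  p_4/q_4 = 5677/131
q_3 = 128 ≤ 130 < 131 = q_4, so the answer is 5547/128.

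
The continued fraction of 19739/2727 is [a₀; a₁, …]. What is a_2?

5

19739 = 7·2727 + 650   →  a_0 = 7
2727 = 4·650 + 127   →  a_1 = 4
650 = 5·127 + 15   →  a_2 = 5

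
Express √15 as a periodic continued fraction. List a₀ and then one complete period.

a₀ = ⌊√15⌋ = 3.
With m₀=0, d₀=1 and mₖ₊₁ = dₖaₖ − mₖ, dₖ₊₁ = (n − mₖ₊₁²)/dₖ, aₖ₊₁ = ⌊(a₀+mₖ₊₁)/dₖ₊₁⌋:
  k=1: m=3, d=6, a=1
  k=2: m=3, d=1, a=6
d=1 and a=2a₀=6 at k=2, so the next step gives (m, d) = (3, 6) again — its k=1 value — and the period has length 2.

[3; 1, 6]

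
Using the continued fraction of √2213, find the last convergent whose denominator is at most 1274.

51982/1105

√2213 = [47; 23, 1, 1, 23, 94, …] (period length 5).
Convergents:
  p_0/q_0 = 47/1
  p_1/q_1 = 1082/23
  p_2/q_2 = 1129/24
  p_3/q_3 = 2211/47
  p_4/q_4 = 51982/1105
  p_5/q_5 = 4888519/103917
q_4 = 1105 ≤ 1274 < 103917 = q_5, so the answer is 51982/1105.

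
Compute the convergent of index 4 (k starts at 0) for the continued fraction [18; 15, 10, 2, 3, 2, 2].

Using pₖ = aₖpₖ₋₁ + pₖ₋₂, qₖ = aₖqₖ₋₁ + qₖ₋₂ (with p₋₁=1, p₋₂=0, q₋₁=0, q₋₂=1):
  k=0: a=18, p=18, q=1
  k=1: a=15, p=271, q=15
  k=2: a=10, p=2728, q=151
  k=3: a=2, p=5727, q=317
  k=4: a=3, p=19909, q=1102

19909/1102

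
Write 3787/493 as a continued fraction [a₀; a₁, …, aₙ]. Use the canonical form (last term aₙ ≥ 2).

[7; 1, 2, 7, 7, 3]

3787 = 7*493 + 336
493 = 1*336 + 157
336 = 2*157 + 22
157 = 7*22 + 3
22 = 7*3 + 1
3 = 3*1 + 0  (stop)
So 3787/493 = [7; 1, 2, 7, 7, 3].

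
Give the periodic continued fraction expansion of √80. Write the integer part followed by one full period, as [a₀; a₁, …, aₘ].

a₀ = ⌊√80⌋ = 8.
With m₀=0, d₀=1 and mₖ₊₁ = dₖaₖ − mₖ, dₖ₊₁ = (n − mₖ₊₁²)/dₖ, aₖ₊₁ = ⌊(a₀+mₖ₊₁)/dₖ₊₁⌋:
  k=1: m=8, d=16, a=1
  k=2: m=8, d=1, a=16
d=1 and a=2a₀=16 at k=2, so the next step gives (m, d) = (8, 16) again — its k=1 value — and the period has length 2.

[8; 1, 16]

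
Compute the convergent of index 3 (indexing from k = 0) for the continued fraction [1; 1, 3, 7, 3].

Using pₖ = aₖpₖ₋₁ + pₖ₋₂, qₖ = aₖqₖ₋₁ + qₖ₋₂ (with p₋₁=1, p₋₂=0, q₋₁=0, q₋₂=1):
  k=0: a=1, p=1, q=1
  k=1: a=1, p=2, q=1
  k=2: a=3, p=7, q=4
  k=3: a=7, p=51, q=29

51/29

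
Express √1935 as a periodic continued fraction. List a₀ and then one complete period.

a₀ = ⌊√1935⌋ = 43.
With m₀=0, d₀=1 and mₖ₊₁ = dₖaₖ − mₖ, dₖ₊₁ = (n − mₖ₊₁²)/dₖ, aₖ₊₁ = ⌊(a₀+mₖ₊₁)/dₖ₊₁⌋:
  k=1: m=43, d=86, a=1
  k=2: m=43, d=1, a=86
d=1 and a=2a₀=86 at k=2, so the next step gives (m, d) = (43, 86) again — its k=1 value — and the period has length 2.

[43; 1, 86]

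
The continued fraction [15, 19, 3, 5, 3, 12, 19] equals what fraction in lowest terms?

Using pₖ = aₖpₖ₋₁ + pₖ₋₂ and qₖ = aₖqₖ₋₁ + qₖ₋₂:
  k=0: a=15, p=15, q=1
  k=1: a=19, p=286, q=19
  k=2: a=3, p=873, q=58
  k=3: a=5, p=4651, q=309
  k=4: a=3, p=14826, q=985
  k=5: a=12, p=182563, q=12129
  k=6: a=19, p=3483523, q=231436

3483523/231436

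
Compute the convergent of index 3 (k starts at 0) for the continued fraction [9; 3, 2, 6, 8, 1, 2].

418/45

Using pₖ = aₖpₖ₋₁ + pₖ₋₂, qₖ = aₖqₖ₋₁ + qₖ₋₂ (with p₋₁=1, p₋₂=0, q₋₁=0, q₋₂=1):
  k=0: a=9, p=9, q=1
  k=1: a=3, p=28, q=3
  k=2: a=2, p=65, q=7
  k=3: a=6, p=418, q=45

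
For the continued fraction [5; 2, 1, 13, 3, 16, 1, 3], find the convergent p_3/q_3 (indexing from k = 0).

Using pₖ = aₖpₖ₋₁ + pₖ₋₂, qₖ = aₖqₖ₋₁ + qₖ₋₂ (with p₋₁=1, p₋₂=0, q₋₁=0, q₋₂=1):
  k=0: a=5, p=5, q=1
  k=1: a=2, p=11, q=2
  k=2: a=1, p=16, q=3
  k=3: a=13, p=219, q=41

219/41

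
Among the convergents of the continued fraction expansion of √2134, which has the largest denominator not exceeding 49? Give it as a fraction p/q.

√2134 = [46; 5, 8, 5, 92, …] (period length 4).
Convergents:
  p_0/q_0 = 46/1
  p_1/q_1 = 231/5
  p_2/q_2 = 1894/41
  p_3/q_3 = 9701/210
q_2 = 41 ≤ 49 < 210 = q_3, so the answer is 1894/41.

1894/41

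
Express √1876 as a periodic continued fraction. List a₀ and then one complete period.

a₀ = ⌊√1876⌋ = 43.
With m₀=0, d₀=1 and mₖ₊₁ = dₖaₖ − mₖ, dₖ₊₁ = (n − mₖ₊₁²)/dₖ, aₖ₊₁ = ⌊(a₀+mₖ₊₁)/dₖ₊₁⌋:
  k=1: m=43, d=27, a=3
  k=2: m=38, d=16, a=5
  k=3: m=42, d=7, a=12
  k=4: m=42, d=16, a=5
  k=5: m=38, d=27, a=3
  k=6: m=43, d=1, a=86
d=1 and a=2a₀=86 at k=6, so the next step gives (m, d) = (43, 27) again — its k=1 value — and the period has length 6.

[43; 3, 5, 12, 5, 3, 86]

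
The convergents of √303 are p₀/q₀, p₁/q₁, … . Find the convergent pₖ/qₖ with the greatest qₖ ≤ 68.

1027/59

√303 = [17; 2, 2, 5, 2, 2, 34, …] (period length 6).
Convergents:
  p_0/q_0 = 17/1
  p_1/q_1 = 35/2
  p_2/q_2 = 87/5
  p_3/q_3 = 470/27
  p_4/q_4 = 1027/59
  p_5/q_5 = 2524/145
q_4 = 59 ≤ 68 < 145 = q_5, so the answer is 1027/59.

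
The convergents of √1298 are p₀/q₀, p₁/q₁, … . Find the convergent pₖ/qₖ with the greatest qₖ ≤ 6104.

√1298 = [36; 36, 72, …] (period length 2).
Convergents:
  p_0/q_0 = 36/1
  p_1/q_1 = 1297/36
  p_2/q_2 = 93420/2593
  p_3/q_3 = 3364417/93384
q_2 = 2593 ≤ 6104 < 93384 = q_3, so the answer is 93420/2593.

93420/2593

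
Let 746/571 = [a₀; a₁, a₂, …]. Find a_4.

746 = 1·571 + 175   →  a_0 = 1
571 = 3·175 + 46   →  a_1 = 3
175 = 3·46 + 37   →  a_2 = 3
46 = 1·37 + 9   →  a_3 = 1
37 = 4·9 + 1   →  a_4 = 4

4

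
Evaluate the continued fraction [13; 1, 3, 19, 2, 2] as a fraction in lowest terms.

Fold from the inside: start with 2/1.
  2 + 1/2 = 5/2
  19 + 2/5 = 97/5
  3 + 5/97 = 296/97
  1 + 97/296 = 393/296
  13 + 296/393 = 5405/393

5405/393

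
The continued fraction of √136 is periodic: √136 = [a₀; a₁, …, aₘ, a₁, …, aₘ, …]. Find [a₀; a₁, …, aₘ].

a₀ = ⌊√136⌋ = 11.
With m₀=0, d₀=1 and mₖ₊₁ = dₖaₖ − mₖ, dₖ₊₁ = (n − mₖ₊₁²)/dₖ, aₖ₊₁ = ⌊(a₀+mₖ₊₁)/dₖ₊₁⌋:
  k=1: m=11, d=15, a=1
  k=2: m=4, d=8, a=1
  k=3: m=4, d=15, a=1
  k=4: m=11, d=1, a=22
d=1 and a=2a₀=22 at k=4, so the next step gives (m, d) = (11, 15) again — its k=1 value — and the period has length 4.

[11; 1, 1, 1, 22]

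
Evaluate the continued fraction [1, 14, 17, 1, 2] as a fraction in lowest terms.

Using pₖ = aₖpₖ₋₁ + pₖ₋₂ and qₖ = aₖqₖ₋₁ + qₖ₋₂:
  k=0: a=1, p=1, q=1
  k=1: a=14, p=15, q=14
  k=2: a=17, p=256, q=239
  k=3: a=1, p=271, q=253
  k=4: a=2, p=798, q=745

798/745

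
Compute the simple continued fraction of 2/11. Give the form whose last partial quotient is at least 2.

2 = 0*11 + 2
11 = 5*2 + 1
2 = 2*1 + 0  (stop)
So 2/11 = [0; 5, 2].

[0; 5, 2]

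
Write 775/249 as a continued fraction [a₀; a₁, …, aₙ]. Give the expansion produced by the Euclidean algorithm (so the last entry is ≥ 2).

775 = 3*249 + 28
249 = 8*28 + 25
28 = 1*25 + 3
25 = 8*3 + 1
3 = 3*1 + 0  (stop)
So 775/249 = [3; 8, 1, 8, 3].

[3; 8, 1, 8, 3]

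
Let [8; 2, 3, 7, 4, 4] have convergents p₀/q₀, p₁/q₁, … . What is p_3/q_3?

430/51

Using pₖ = aₖpₖ₋₁ + pₖ₋₂, qₖ = aₖqₖ₋₁ + qₖ₋₂ (with p₋₁=1, p₋₂=0, q₋₁=0, q₋₂=1):
  k=0: a=8, p=8, q=1
  k=1: a=2, p=17, q=2
  k=2: a=3, p=59, q=7
  k=3: a=7, p=430, q=51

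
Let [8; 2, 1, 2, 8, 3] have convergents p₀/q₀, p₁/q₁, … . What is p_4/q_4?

561/67

Using pₖ = aₖpₖ₋₁ + pₖ₋₂, qₖ = aₖqₖ₋₁ + qₖ₋₂ (with p₋₁=1, p₋₂=0, q₋₁=0, q₋₂=1):
  k=0: a=8, p=8, q=1
  k=1: a=2, p=17, q=2
  k=2: a=1, p=25, q=3
  k=3: a=2, p=67, q=8
  k=4: a=8, p=561, q=67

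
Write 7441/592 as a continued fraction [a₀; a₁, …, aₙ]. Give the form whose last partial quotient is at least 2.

7441 = 12*592 + 337
592 = 1*337 + 255
337 = 1*255 + 82
255 = 3*82 + 9
82 = 9*9 + 1
9 = 9*1 + 0  (stop)
So 7441/592 = [12; 1, 1, 3, 9, 9].

[12; 1, 1, 3, 9, 9]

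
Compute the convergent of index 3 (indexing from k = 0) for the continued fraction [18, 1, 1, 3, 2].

130/7

Using pₖ = aₖpₖ₋₁ + pₖ₋₂, qₖ = aₖqₖ₋₁ + qₖ₋₂ (with p₋₁=1, p₋₂=0, q₋₁=0, q₋₂=1):
  k=0: a=18, p=18, q=1
  k=1: a=1, p=19, q=1
  k=2: a=1, p=37, q=2
  k=3: a=3, p=130, q=7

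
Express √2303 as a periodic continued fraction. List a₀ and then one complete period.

a₀ = ⌊√2303⌋ = 47.

[47; 1, 94]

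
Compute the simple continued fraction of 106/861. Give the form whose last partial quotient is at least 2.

[0; 8, 8, 6, 2]

106 = 0·861 + 106
861 = 8·106 + 13
106 = 8·13 + 2
13 = 6·2 + 1
2 = 2·1 + 0  (stop)
So 106/861 = [0; 8, 8, 6, 2].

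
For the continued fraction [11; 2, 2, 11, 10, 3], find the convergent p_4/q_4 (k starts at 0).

Using pₖ = aₖpₖ₋₁ + pₖ₋₂, qₖ = aₖqₖ₋₁ + qₖ₋₂ (with p₋₁=1, p₋₂=0, q₋₁=0, q₋₂=1):
  k=0: a=11, p=11, q=1
  k=1: a=2, p=23, q=2
  k=2: a=2, p=57, q=5
  k=3: a=11, p=650, q=57
  k=4: a=10, p=6557, q=575

6557/575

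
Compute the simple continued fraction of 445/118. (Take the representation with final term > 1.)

[3; 1, 3, 2, 1, 2, 3]

445 = 3·118 + 91
118 = 1·91 + 27
91 = 3·27 + 10
27 = 2·10 + 7
10 = 1·7 + 3
7 = 2·3 + 1
3 = 3·1 + 0  (stop)
So 445/118 = [3; 1, 3, 2, 1, 2, 3].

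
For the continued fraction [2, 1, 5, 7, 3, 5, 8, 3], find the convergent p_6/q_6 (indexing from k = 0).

16679/5879

Using pₖ = aₖpₖ₋₁ + pₖ₋₂, qₖ = aₖqₖ₋₁ + qₖ₋₂ (with p₋₁=1, p₋₂=0, q₋₁=0, q₋₂=1):
  k=0: a=2, p=2, q=1
  k=1: a=1, p=3, q=1
  k=2: a=5, p=17, q=6
  k=3: a=7, p=122, q=43
  k=4: a=3, p=383, q=135
  k=5: a=5, p=2037, q=718
  k=6: a=8, p=16679, q=5879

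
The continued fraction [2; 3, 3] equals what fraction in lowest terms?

23/10

Using pₖ = aₖpₖ₋₁ + pₖ₋₂ and qₖ = aₖqₖ₋₁ + qₖ₋₂:
  k=0: a=2, p=2, q=1
  k=1: a=3, p=7, q=3
  k=2: a=3, p=23, q=10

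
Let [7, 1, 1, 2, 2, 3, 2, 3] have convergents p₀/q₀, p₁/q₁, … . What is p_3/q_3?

Using pₖ = aₖpₖ₋₁ + pₖ₋₂, qₖ = aₖqₖ₋₁ + qₖ₋₂ (with p₋₁=1, p₋₂=0, q₋₁=0, q₋₂=1):
  k=0: a=7, p=7, q=1
  k=1: a=1, p=8, q=1
  k=2: a=1, p=15, q=2
  k=3: a=2, p=38, q=5

38/5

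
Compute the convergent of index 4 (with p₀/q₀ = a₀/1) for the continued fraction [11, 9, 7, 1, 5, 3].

4766/429

Using pₖ = aₖpₖ₋₁ + pₖ₋₂, qₖ = aₖqₖ₋₁ + qₖ₋₂ (with p₋₁=1, p₋₂=0, q₋₁=0, q₋₂=1):
  k=0: a=11, p=11, q=1
  k=1: a=9, p=100, q=9
  k=2: a=7, p=711, q=64
  k=3: a=1, p=811, q=73
  k=4: a=5, p=4766, q=429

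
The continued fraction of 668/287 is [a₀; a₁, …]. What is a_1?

668 = 2·287 + 94   →  a_0 = 2
287 = 3·94 + 5   →  a_1 = 3

3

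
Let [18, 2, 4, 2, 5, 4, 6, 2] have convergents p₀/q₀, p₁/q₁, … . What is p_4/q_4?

Using pₖ = aₖpₖ₋₁ + pₖ₋₂, qₖ = aₖqₖ₋₁ + qₖ₋₂ (with p₋₁=1, p₋₂=0, q₋₁=0, q₋₂=1):
  k=0: a=18, p=18, q=1
  k=1: a=2, p=37, q=2
  k=2: a=4, p=166, q=9
  k=3: a=2, p=369, q=20
  k=4: a=5, p=2011, q=109

2011/109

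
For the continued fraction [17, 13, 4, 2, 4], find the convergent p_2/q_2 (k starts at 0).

Using pₖ = aₖpₖ₋₁ + pₖ₋₂, qₖ = aₖqₖ₋₁ + qₖ₋₂ (with p₋₁=1, p₋₂=0, q₋₁=0, q₋₂=1):
  k=0: a=17, p=17, q=1
  k=1: a=13, p=222, q=13
  k=2: a=4, p=905, q=53

905/53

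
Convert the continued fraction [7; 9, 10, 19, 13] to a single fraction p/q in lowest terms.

Fold from the inside: start with 13/1.
  19 + 1/13 = 248/13
  10 + 13/248 = 2493/248
  9 + 248/2493 = 22685/2493
  7 + 2493/22685 = 161288/22685

161288/22685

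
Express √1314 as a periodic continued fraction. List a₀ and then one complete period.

a₀ = ⌊√1314⌋ = 36.

[36; 4, 72]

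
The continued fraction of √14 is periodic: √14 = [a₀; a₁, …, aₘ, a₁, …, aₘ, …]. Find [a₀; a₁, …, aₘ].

[3; 1, 2, 1, 6]

a₀ = ⌊√14⌋ = 3.
With m₀=0, d₀=1 and mₖ₊₁ = dₖaₖ − mₖ, dₖ₊₁ = (n − mₖ₊₁²)/dₖ, aₖ₊₁ = ⌊(a₀+mₖ₊₁)/dₖ₊₁⌋:
  k=1: m=3, d=5, a=1
  k=2: m=2, d=2, a=2
  k=3: m=2, d=5, a=1
  k=4: m=3, d=1, a=6
d=1 and a=2a₀=6 at k=4, so the next step gives (m, d) = (3, 5) again — its k=1 value — and the period has length 4.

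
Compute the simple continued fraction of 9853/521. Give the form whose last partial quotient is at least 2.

9853 = 18*521 + 475
521 = 1*475 + 46
475 = 10*46 + 15
46 = 3*15 + 1
15 = 15*1 + 0  (stop)
So 9853/521 = [18; 1, 10, 3, 15].

[18; 1, 10, 3, 15]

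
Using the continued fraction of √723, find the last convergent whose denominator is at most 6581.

√723 = [26; 1, 7, 1, 52, …] (period length 4).
Convergents:
  p_0/q_0 = 26/1
  p_1/q_1 = 27/1
  p_2/q_2 = 215/8
  p_3/q_3 = 242/9
  p_4/q_4 = 12799/476
  p_5/q_5 = 13041/485
  p_6/q_6 = 104086/3871
  p_7/q_7 = 117127/4356
  p_8/q_8 = 6194690/230383
q_7 = 4356 ≤ 6581 < 230383 = q_8, so the answer is 117127/4356.

117127/4356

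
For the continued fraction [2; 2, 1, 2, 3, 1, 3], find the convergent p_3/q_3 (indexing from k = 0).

19/8

Using pₖ = aₖpₖ₋₁ + pₖ₋₂, qₖ = aₖqₖ₋₁ + qₖ₋₂ (with p₋₁=1, p₋₂=0, q₋₁=0, q₋₂=1):
  k=0: a=2, p=2, q=1
  k=1: a=2, p=5, q=2
  k=2: a=1, p=7, q=3
  k=3: a=2, p=19, q=8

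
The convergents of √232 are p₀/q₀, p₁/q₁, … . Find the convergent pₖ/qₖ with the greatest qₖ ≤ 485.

4539/298

√232 = [15; 4, 3, 7, 3, 4, 30, …] (period length 6).
Convergents:
  p_0/q_0 = 15/1
  p_1/q_1 = 61/4
  p_2/q_2 = 198/13
  p_3/q_3 = 1447/95
  p_4/q_4 = 4539/298
  p_5/q_5 = 19603/1287
q_4 = 298 ≤ 485 < 1287 = q_5, so the answer is 4539/298.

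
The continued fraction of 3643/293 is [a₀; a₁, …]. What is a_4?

1

3643 = 12·293 + 127   →  a_0 = 12
293 = 2·127 + 39   →  a_1 = 2
127 = 3·39 + 10   →  a_2 = 3
39 = 3·10 + 9   →  a_3 = 3
10 = 1·9 + 1   →  a_4 = 1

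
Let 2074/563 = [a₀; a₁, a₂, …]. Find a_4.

7

2074 = 3·563 + 385   →  a_0 = 3
563 = 1·385 + 178   →  a_1 = 1
385 = 2·178 + 29   →  a_2 = 2
178 = 6·29 + 4   →  a_3 = 6
29 = 7·4 + 1   →  a_4 = 7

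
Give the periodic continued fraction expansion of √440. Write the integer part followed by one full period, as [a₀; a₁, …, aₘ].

[20; 1, 40]

a₀ = ⌊√440⌋ = 20.
With m₀=0, d₀=1 and mₖ₊₁ = dₖaₖ − mₖ, dₖ₊₁ = (n − mₖ₊₁²)/dₖ, aₖ₊₁ = ⌊(a₀+mₖ₊₁)/dₖ₊₁⌋:
  k=1: m=20, d=40, a=1
  k=2: m=20, d=1, a=40
d=1 and a=2a₀=40 at k=2, so the next step gives (m, d) = (20, 40) again — its k=1 value — and the period has length 2.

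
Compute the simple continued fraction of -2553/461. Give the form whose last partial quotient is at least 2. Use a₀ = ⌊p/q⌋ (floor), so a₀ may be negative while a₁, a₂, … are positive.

[-6; 2, 6, 11, 1, 2]

-2553 = -6*461 + 213
461 = 2*213 + 35
213 = 6*35 + 3
35 = 11*3 + 2
3 = 1*2 + 1
2 = 2*1 + 0  (stop)
So -2553/461 = [-6; 2, 6, 11, 1, 2].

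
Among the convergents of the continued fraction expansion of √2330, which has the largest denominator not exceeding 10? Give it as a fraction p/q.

193/4

√2330 = [48; 3, 1, 2, 2, 1, 3, 96, …] (period length 7).
Convergents:
  p_0/q_0 = 48/1
  p_1/q_1 = 145/3
  p_2/q_2 = 193/4
  p_3/q_3 = 531/11
q_2 = 4 ≤ 10 < 11 = q_3, so the answer is 193/4.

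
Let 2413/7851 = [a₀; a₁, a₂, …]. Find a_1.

3

2413 = 0·7851 + 2413   →  a_0 = 0
7851 = 3·2413 + 612   →  a_1 = 3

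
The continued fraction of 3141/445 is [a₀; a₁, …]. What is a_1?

17

3141 = 7·445 + 26   →  a_0 = 7
445 = 17·26 + 3   →  a_1 = 17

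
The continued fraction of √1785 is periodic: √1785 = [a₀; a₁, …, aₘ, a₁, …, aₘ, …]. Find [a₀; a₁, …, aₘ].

a₀ = ⌊√1785⌋ = 42.
With m₀=0, d₀=1 and mₖ₊₁ = dₖaₖ − mₖ, dₖ₊₁ = (n − mₖ₊₁²)/dₖ, aₖ₊₁ = ⌊(a₀+mₖ₊₁)/dₖ₊₁⌋:
  k=1: m=42, d=21, a=4
  k=2: m=42, d=1, a=84
d=1 and a=2a₀=84 at k=2, so the next step gives (m, d) = (42, 21) again — its k=1 value — and the period has length 2.

[42; 4, 84]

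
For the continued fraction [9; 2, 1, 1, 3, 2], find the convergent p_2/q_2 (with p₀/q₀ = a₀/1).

Using pₖ = aₖpₖ₋₁ + pₖ₋₂, qₖ = aₖqₖ₋₁ + qₖ₋₂ (with p₋₁=1, p₋₂=0, q₋₁=0, q₋₂=1):
  k=0: a=9, p=9, q=1
  k=1: a=2, p=19, q=2
  k=2: a=1, p=28, q=3

28/3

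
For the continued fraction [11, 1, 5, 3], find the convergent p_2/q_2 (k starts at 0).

71/6

Using pₖ = aₖpₖ₋₁ + pₖ₋₂, qₖ = aₖqₖ₋₁ + qₖ₋₂ (with p₋₁=1, p₋₂=0, q₋₁=0, q₋₂=1):
  k=0: a=11, p=11, q=1
  k=1: a=1, p=12, q=1
  k=2: a=5, p=71, q=6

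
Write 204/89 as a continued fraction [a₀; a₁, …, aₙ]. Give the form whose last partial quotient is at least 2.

204 = 2·89 + 26
89 = 3·26 + 11
26 = 2·11 + 4
11 = 2·4 + 3
4 = 1·3 + 1
3 = 3·1 + 0  (stop)
So 204/89 = [2; 3, 2, 2, 1, 3].

[2; 3, 2, 2, 1, 3]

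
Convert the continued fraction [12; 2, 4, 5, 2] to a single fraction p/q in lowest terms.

1282/103

Using pₖ = aₖpₖ₋₁ + pₖ₋₂ and qₖ = aₖqₖ₋₁ + qₖ₋₂:
  k=0: a=12, p=12, q=1
  k=1: a=2, p=25, q=2
  k=2: a=4, p=112, q=9
  k=3: a=5, p=585, q=47
  k=4: a=2, p=1282, q=103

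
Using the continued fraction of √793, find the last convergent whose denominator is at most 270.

√793 = [28; 6, 4, 6, 56, …] (period length 4).
Convergents:
  p_0/q_0 = 28/1
  p_1/q_1 = 169/6
  p_2/q_2 = 704/25
  p_3/q_3 = 4393/156
  p_4/q_4 = 246712/8761
q_3 = 156 ≤ 270 < 8761 = q_4, so the answer is 4393/156.

4393/156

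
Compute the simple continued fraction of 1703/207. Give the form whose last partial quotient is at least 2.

[8; 4, 2, 2, 9]

1703 = 8×207 + 47
207 = 4×47 + 19
47 = 2×19 + 9
19 = 2×9 + 1
9 = 9×1 + 0  (stop)
So 1703/207 = [8; 4, 2, 2, 9].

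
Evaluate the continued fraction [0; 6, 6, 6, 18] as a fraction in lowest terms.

672/4141

Using pₖ = aₖpₖ₋₁ + pₖ₋₂ and qₖ = aₖqₖ₋₁ + qₖ₋₂:
  k=0: a=0, p=0, q=1
  k=1: a=6, p=1, q=6
  k=2: a=6, p=6, q=37
  k=3: a=6, p=37, q=228
  k=4: a=18, p=672, q=4141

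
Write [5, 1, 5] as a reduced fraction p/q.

Using pₖ = aₖpₖ₋₁ + pₖ₋₂ and qₖ = aₖqₖ₋₁ + qₖ₋₂:
  k=0: a=5, p=5, q=1
  k=1: a=1, p=6, q=1
  k=2: a=5, p=35, q=6

35/6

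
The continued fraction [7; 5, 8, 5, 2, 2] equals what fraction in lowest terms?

Fold from the inside: start with 2/1.
  2 + 1/2 = 5/2
  5 + 2/5 = 27/5
  8 + 5/27 = 221/27
  5 + 27/221 = 1132/221
  7 + 221/1132 = 8145/1132

8145/1132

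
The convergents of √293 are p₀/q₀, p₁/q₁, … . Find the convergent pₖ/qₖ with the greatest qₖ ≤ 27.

√293 = [17; 8, 1, 1, 8, 34, …] (period length 5).
Convergents:
  p_0/q_0 = 17/1
  p_1/q_1 = 137/8
  p_2/q_2 = 154/9
  p_3/q_3 = 291/17
  p_4/q_4 = 2482/145
q_3 = 17 ≤ 27 < 145 = q_4, so the answer is 291/17.

291/17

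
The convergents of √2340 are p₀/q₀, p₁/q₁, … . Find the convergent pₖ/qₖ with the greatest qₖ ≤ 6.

145/3

√2340 = [48; 2, 1, 2, 10, 2, 1, 2, 96, …] (period length 8).
Convergents:
  p_0/q_0 = 48/1
  p_1/q_1 = 97/2
  p_2/q_2 = 145/3
  p_3/q_3 = 387/8
q_2 = 3 ≤ 6 < 8 = q_3, so the answer is 145/3.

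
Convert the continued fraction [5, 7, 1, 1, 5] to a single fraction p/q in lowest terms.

Using pₖ = aₖpₖ₋₁ + pₖ₋₂ and qₖ = aₖqₖ₋₁ + qₖ₋₂:
  k=0: a=5, p=5, q=1
  k=1: a=7, p=36, q=7
  k=2: a=1, p=41, q=8
  k=3: a=1, p=77, q=15
  k=4: a=5, p=426, q=83

426/83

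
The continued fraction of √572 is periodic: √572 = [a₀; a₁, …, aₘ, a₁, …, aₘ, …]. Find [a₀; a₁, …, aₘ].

[23; 1, 10, 1, 46]

a₀ = ⌊√572⌋ = 23.
With m₀=0, d₀=1 and mₖ₊₁ = dₖaₖ − mₖ, dₖ₊₁ = (n − mₖ₊₁²)/dₖ, aₖ₊₁ = ⌊(a₀+mₖ₊₁)/dₖ₊₁⌋:
  k=1: m=23, d=43, a=1
  k=2: m=20, d=4, a=10
  k=3: m=20, d=43, a=1
  k=4: m=23, d=1, a=46
d=1 and a=2a₀=46 at k=4, so the next step gives (m, d) = (23, 43) again — its k=1 value — and the period has length 4.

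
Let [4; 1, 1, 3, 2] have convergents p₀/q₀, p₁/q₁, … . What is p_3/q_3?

32/7

Using pₖ = aₖpₖ₋₁ + pₖ₋₂, qₖ = aₖqₖ₋₁ + qₖ₋₂ (with p₋₁=1, p₋₂=0, q₋₁=0, q₋₂=1):
  k=0: a=4, p=4, q=1
  k=1: a=1, p=5, q=1
  k=2: a=1, p=9, q=2
  k=3: a=3, p=32, q=7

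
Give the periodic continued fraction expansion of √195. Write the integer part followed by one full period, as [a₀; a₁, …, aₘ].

[13; 1, 26]

a₀ = ⌊√195⌋ = 13.
With m₀=0, d₀=1 and mₖ₊₁ = dₖaₖ − mₖ, dₖ₊₁ = (n − mₖ₊₁²)/dₖ, aₖ₊₁ = ⌊(a₀+mₖ₊₁)/dₖ₊₁⌋:
  k=1: m=13, d=26, a=1
  k=2: m=13, d=1, a=26
d=1 and a=2a₀=26 at k=2, so the next step gives (m, d) = (13, 26) again — its k=1 value — and the period has length 2.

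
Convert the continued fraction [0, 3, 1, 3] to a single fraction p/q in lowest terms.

4/15

Fold from the inside: start with 3/1.
  1 + 1/3 = 4/3
  3 + 3/4 = 15/4
  0 + 4/15 = 4/15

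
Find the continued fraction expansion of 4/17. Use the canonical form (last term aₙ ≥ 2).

4 = 0×17 + 4
17 = 4×4 + 1
4 = 4×1 + 0  (stop)
So 4/17 = [0; 4, 4].

[0; 4, 4]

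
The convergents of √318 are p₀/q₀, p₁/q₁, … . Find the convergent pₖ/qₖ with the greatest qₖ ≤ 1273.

19063/1069

√318 = [17; 1, 4, 1, 34, …] (period length 4).
Convergents:
  p_0/q_0 = 17/1
  p_1/q_1 = 18/1
  p_2/q_2 = 89/5
  p_3/q_3 = 107/6
  p_4/q_4 = 3727/209
  p_5/q_5 = 3834/215
  p_6/q_6 = 19063/1069
  p_7/q_7 = 22897/1284
q_6 = 1069 ≤ 1273 < 1284 = q_7, so the answer is 19063/1069.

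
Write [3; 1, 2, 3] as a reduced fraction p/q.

Fold from the inside: start with 3/1.
  2 + 1/3 = 7/3
  1 + 3/7 = 10/7
  3 + 7/10 = 37/10

37/10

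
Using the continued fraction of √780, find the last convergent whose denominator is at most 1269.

21868/783

√780 = [27; 1, 12, 1, 54, …] (period length 4).
Convergents:
  p_0/q_0 = 27/1
  p_1/q_1 = 28/1
  p_2/q_2 = 363/13
  p_3/q_3 = 391/14
  p_4/q_4 = 21477/769
  p_5/q_5 = 21868/783
  p_6/q_6 = 283893/10165
q_5 = 783 ≤ 1269 < 10165 = q_6, so the answer is 21868/783.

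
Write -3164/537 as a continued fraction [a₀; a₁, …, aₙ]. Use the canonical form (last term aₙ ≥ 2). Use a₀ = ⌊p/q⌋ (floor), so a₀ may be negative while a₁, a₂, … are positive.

[-6; 9, 3, 1, 6, 2]

-3164 = -6·537 + 58
537 = 9·58 + 15
58 = 3·15 + 13
15 = 1·13 + 2
13 = 6·2 + 1
2 = 2·1 + 0  (stop)
So -3164/537 = [-6; 9, 3, 1, 6, 2].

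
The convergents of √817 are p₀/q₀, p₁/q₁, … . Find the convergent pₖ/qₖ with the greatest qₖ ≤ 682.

√817 = [28; 1, 1, 2, 1, 1, 56, …] (period length 6).
Convergents:
  p_0/q_0 = 28/1
  p_1/q_1 = 29/1
  p_2/q_2 = 57/2
  p_3/q_3 = 143/5
  p_4/q_4 = 200/7
  p_5/q_5 = 343/12
  p_6/q_6 = 19408/679
  p_7/q_7 = 19751/691
q_6 = 679 ≤ 682 < 691 = q_7, so the answer is 19408/679.

19408/679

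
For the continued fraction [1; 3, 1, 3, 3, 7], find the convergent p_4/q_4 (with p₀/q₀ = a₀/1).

62/49

Using pₖ = aₖpₖ₋₁ + pₖ₋₂, qₖ = aₖqₖ₋₁ + qₖ₋₂ (with p₋₁=1, p₋₂=0, q₋₁=0, q₋₂=1):
  k=0: a=1, p=1, q=1
  k=1: a=3, p=4, q=3
  k=2: a=1, p=5, q=4
  k=3: a=3, p=19, q=15
  k=4: a=3, p=62, q=49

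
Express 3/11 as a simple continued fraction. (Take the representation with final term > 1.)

[0; 3, 1, 2]

3 = 0×11 + 3
11 = 3×3 + 2
3 = 1×2 + 1
2 = 2×1 + 0  (stop)
So 3/11 = [0; 3, 1, 2].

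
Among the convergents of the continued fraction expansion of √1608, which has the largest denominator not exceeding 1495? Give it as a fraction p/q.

√1608 = [40; 10, 80, …] (period length 2).
Convergents:
  p_0/q_0 = 40/1
  p_1/q_1 = 401/10
  p_2/q_2 = 32120/801
  p_3/q_3 = 321601/8020
q_2 = 801 ≤ 1495 < 8020 = q_3, so the answer is 32120/801.

32120/801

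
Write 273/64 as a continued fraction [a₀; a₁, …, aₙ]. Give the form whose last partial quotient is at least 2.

[4; 3, 1, 3, 4]

273 = 4*64 + 17
64 = 3*17 + 13
17 = 1*13 + 4
13 = 3*4 + 1
4 = 4*1 + 0  (stop)
So 273/64 = [4; 3, 1, 3, 4].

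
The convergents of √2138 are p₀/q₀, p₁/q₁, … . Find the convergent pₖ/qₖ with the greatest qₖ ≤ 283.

5040/109

√2138 = [46; 4, 5, 5, 4, 92, …] (period length 5).
Convergents:
  p_0/q_0 = 46/1
  p_1/q_1 = 185/4
  p_2/q_2 = 971/21
  p_3/q_3 = 5040/109
  p_4/q_4 = 21131/457
q_3 = 109 ≤ 283 < 457 = q_4, so the answer is 5040/109.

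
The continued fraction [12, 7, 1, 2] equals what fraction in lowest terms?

Using pₖ = aₖpₖ₋₁ + pₖ₋₂ and qₖ = aₖqₖ₋₁ + qₖ₋₂:
  k=0: a=12, p=12, q=1
  k=1: a=7, p=85, q=7
  k=2: a=1, p=97, q=8
  k=3: a=2, p=279, q=23

279/23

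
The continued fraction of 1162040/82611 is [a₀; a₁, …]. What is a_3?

11

1162040 = 14·82611 + 5486   →  a_0 = 14
82611 = 15·5486 + 321   →  a_1 = 15
5486 = 17·321 + 29   →  a_2 = 17
321 = 11·29 + 2   →  a_3 = 11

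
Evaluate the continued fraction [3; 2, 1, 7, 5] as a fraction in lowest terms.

395/118

Fold from the inside: start with 5/1.
  7 + 1/5 = 36/5
  1 + 5/36 = 41/36
  2 + 36/41 = 118/41
  3 + 41/118 = 395/118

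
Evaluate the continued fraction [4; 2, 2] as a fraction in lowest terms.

Fold from the inside: start with 2/1.
  2 + 1/2 = 5/2
  4 + 2/5 = 22/5

22/5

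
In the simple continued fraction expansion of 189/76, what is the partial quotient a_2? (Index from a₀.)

189 = 2·76 + 37   →  a_0 = 2
76 = 2·37 + 2   →  a_1 = 2
37 = 18·2 + 1   →  a_2 = 18

18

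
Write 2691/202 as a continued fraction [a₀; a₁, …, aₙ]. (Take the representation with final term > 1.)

2691 = 13·202 + 65
202 = 3·65 + 7
65 = 9·7 + 2
7 = 3·2 + 1
2 = 2·1 + 0  (stop)
So 2691/202 = [13; 3, 9, 3, 2].

[13; 3, 9, 3, 2]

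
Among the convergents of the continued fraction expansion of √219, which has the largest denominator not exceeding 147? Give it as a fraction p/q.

√219 = [14; 1, 3, 1, 28, …] (period length 4).
Convergents:
  p_0/q_0 = 14/1
  p_1/q_1 = 15/1
  p_2/q_2 = 59/4
  p_3/q_3 = 74/5
  p_4/q_4 = 2131/144
  p_5/q_5 = 2205/149
q_4 = 144 ≤ 147 < 149 = q_5, so the answer is 2131/144.

2131/144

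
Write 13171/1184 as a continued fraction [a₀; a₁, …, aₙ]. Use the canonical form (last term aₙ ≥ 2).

[11; 8, 18, 2, 1, 2]

13171 = 11×1184 + 147
1184 = 8×147 + 8
147 = 18×8 + 3
8 = 2×3 + 2
3 = 1×2 + 1
2 = 2×1 + 0  (stop)
So 13171/1184 = [11; 8, 18, 2, 1, 2].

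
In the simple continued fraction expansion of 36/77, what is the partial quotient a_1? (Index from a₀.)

36 = 0·77 + 36   →  a_0 = 0
77 = 2·36 + 5   →  a_1 = 2

2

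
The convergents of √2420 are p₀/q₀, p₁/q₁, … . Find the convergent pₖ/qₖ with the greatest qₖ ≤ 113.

√2420 = [49; 5, 5, 1, 18, 1, 5, 5, 98, …] (period length 8).
Convergents:
  p_0/q_0 = 49/1
  p_1/q_1 = 246/5
  p_2/q_2 = 1279/26
  p_3/q_3 = 1525/31
  p_4/q_4 = 28729/584
q_3 = 31 ≤ 113 < 584 = q_4, so the answer is 1525/31.

1525/31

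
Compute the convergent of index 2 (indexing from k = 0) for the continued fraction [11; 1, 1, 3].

23/2

Using pₖ = aₖpₖ₋₁ + pₖ₋₂, qₖ = aₖqₖ₋₁ + qₖ₋₂ (with p₋₁=1, p₋₂=0, q₋₁=0, q₋₂=1):
  k=0: a=11, p=11, q=1
  k=1: a=1, p=12, q=1
  k=2: a=1, p=23, q=2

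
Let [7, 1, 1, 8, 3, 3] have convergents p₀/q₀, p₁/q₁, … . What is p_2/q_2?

15/2

Using pₖ = aₖpₖ₋₁ + pₖ₋₂, qₖ = aₖqₖ₋₁ + qₖ₋₂ (with p₋₁=1, p₋₂=0, q₋₁=0, q₋₂=1):
  k=0: a=7, p=7, q=1
  k=1: a=1, p=8, q=1
  k=2: a=1, p=15, q=2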